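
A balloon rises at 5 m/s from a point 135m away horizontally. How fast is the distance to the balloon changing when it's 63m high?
35√274/274 ≈ 2.114 m/s

z² = 135² + y²
z = √(135² + 63²) = 9√274
dz/dt = y/z · dy/dt = 63/(9√274) · 5 = 35√274/274 ≈ 2.114 m/s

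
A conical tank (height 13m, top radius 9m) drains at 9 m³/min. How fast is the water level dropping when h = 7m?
169/(441π) ≈ 0.122 m/min

r/h = 9/13, so r = (9/13)h
V = (1/3)πr²h = (1/3)π((9/13)h)²h = (27/169)πh³
dV/dh = (81/169)πh²
dh/dt = (dV/dt)/(dV/dh) = -9/((81/169)π·7²) = -169/(441π) m/min
The level is dropping at 169/(441π) ≈ 0.122 m/min.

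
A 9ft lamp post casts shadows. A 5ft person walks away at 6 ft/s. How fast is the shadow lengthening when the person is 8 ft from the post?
15/2 ft/s

By similar triangles: 9/(x+s) = 5/s
Solving: s = 5x/4
ds/dt = 5/4 · dx/dt = 5/4 · 6 = 15/2 ft/s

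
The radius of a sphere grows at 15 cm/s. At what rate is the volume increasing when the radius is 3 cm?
540π cm³/s

V = (4/3)πr³
dV/dt = dV/dr · dr/dt = 4πr² · 15
At r = 3: dV/dt = 540π cm³/s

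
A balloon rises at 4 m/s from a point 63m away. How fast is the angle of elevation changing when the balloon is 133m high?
0.011635 rad/s

tan(θ) = y/63
sec²(θ) · dθ/dt = (1/63) · dy/dt
dθ/dt = cos²(θ)/63 · 4 = 63/(63² + 133²) · 4
dθ/dt = 0.011635 rad/s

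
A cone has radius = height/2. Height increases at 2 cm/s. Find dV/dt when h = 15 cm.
225π/2 cm³/s

V = (1/3)π(h/2)²h = πh³/12
dV/dt = πh²/4 · 2
At h = 15: dV/dt = 225π/2 cm³/s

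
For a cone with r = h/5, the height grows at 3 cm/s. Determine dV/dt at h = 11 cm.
363π/25 cm³/s

V = (1/3)π(h/5)²h = πh³/75
dV/dt = πh²/25 · 3
At h = 11: dV/dt = 363π/25 cm³/s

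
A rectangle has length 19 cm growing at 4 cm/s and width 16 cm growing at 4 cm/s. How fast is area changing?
140 cm²/s

A = lw
dA/dt = w·dl/dt + l·dw/dt = 16·4 + 19·4 = 140 cm²/s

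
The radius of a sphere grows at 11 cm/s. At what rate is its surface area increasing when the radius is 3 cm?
264π cm²/s

S = 4πr²
dS/dt = dS/dr · dr/dt = 8πr · 11
At r = 3: dS/dt = 264π cm²/s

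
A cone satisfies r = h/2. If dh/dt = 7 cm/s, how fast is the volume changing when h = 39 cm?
10647π/4 cm³/s

V = (1/3)π(h/2)²h = πh³/12
dV/dt = πh²/4 · 7
At h = 39: dV/dt = 10647π/4 cm³/s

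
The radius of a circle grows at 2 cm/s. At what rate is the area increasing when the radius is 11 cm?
44π cm²/s

A = πr²
dA/dt = 2πr · dr/dt = 2π(11)(2) = 44π cm²/s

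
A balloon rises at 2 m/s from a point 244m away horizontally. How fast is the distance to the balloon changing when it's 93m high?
186√68185/68185 ≈ 0.7123 m/s

z² = 244² + y²
z = √(244² + 93²) = √68185
dz/dt = y/z · dy/dt = 93/√68185 · 2 = 186√68185/68185 ≈ 0.7123 m/s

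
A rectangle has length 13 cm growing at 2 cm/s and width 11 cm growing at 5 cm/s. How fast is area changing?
87 cm²/s

A = lw
dA/dt = w·dl/dt + l·dw/dt = 11·2 + 13·5 = 87 cm²/s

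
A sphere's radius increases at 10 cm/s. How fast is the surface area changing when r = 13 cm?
1040π cm²/s

S = 4πr²
dS/dt = dS/dr · dr/dt = 8πr · 10
At r = 13: dS/dt = 1040π cm²/s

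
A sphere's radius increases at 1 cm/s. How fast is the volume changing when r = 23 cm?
2116π cm³/s

V = (4/3)πr³
dV/dt = dV/dr · dr/dt = 4πr² · 1
At r = 23: dV/dt = 2116π cm³/s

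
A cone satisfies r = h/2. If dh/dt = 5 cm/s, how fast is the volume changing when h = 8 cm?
80π cm³/s

V = (1/3)π(h/2)²h = πh³/12
dV/dt = πh²/4 · 5
At h = 8: dV/dt = 80π cm³/s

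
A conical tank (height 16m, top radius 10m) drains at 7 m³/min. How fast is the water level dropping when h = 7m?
64/(175π) ≈ 0.1164 m/min

r/h = 10/16, so r = (5/8)h
V = (1/3)πr²h = (1/3)π((5/8)h)²h = (25/192)πh³
dV/dh = (25/64)πh²
dh/dt = (dV/dt)/(dV/dh) = -7/((25/64)π·7²) = -64/(175π) m/min
The level is dropping at 64/(175π) ≈ 0.1164 m/min.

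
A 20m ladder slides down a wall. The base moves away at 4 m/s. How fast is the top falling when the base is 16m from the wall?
16/3 ≈ 5.333 m/s

x² + y² = 20²
2x·dx/dt + 2y·dy/dt = 0
dy/dt = -x/y · dx/dt = -16/12 · 4 = -16/3 m/s
The top is descending at 16/3 ≈ 5.333 m/s.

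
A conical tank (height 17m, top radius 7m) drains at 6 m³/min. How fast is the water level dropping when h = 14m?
867/(4802π) ≈ 0.05747 m/min

r/h = 7/17, so r = (7/17)h
V = (1/3)πr²h = (1/3)π((7/17)h)²h = (49/867)πh³
dV/dh = (49/289)πh²
dh/dt = (dV/dt)/(dV/dh) = -6/((49/289)π·14²) = -867/(4802π) m/min
The level is dropping at 867/(4802π) ≈ 0.05747 m/min.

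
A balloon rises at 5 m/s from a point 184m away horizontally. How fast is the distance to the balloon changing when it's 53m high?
53√36665/7333 ≈ 1.384 m/s

z² = 184² + y²
z = √(184² + 53²) = √36665
dz/dt = y/z · dy/dt = 53/√36665 · 5 = 53√36665/7333 ≈ 1.384 m/s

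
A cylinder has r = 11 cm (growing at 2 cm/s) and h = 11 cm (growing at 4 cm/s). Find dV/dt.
968π cm³/s

V = πr²h
dV/dt = 2πrh·dr/dt + πr²·dh/dt
= 2π(11)(11)(2) + π(11)²(4)
= 968π cm³/s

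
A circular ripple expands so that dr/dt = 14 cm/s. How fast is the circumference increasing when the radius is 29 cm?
28π cm/s

C = 2πr
dC/dt = 2π · dr/dt = 2π · 14 = 28π cm/s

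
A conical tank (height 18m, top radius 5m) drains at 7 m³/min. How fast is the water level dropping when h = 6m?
63/(25π) ≈ 0.8021 m/min

r/h = 5/18, so r = (5/18)h
V = (1/3)πr²h = (1/3)π((5/18)h)²h = (25/972)πh³
dV/dh = (25/324)πh²
dh/dt = (dV/dt)/(dV/dh) = -7/((25/324)π·6²) = -63/(25π) m/min
The level is dropping at 63/(25π) ≈ 0.8021 m/min.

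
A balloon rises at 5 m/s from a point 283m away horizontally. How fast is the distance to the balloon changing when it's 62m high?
310√83933/83933 ≈ 1.07 m/s

z² = 283² + y²
z = √(283² + 62²) = √83933
dz/dt = y/z · dy/dt = 62/√83933 · 5 = 310√83933/83933 ≈ 1.07 m/s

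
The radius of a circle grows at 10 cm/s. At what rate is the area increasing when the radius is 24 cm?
480π cm²/s

A = πr²
dA/dt = 2πr · dr/dt = 2π(24)(10) = 480π cm²/s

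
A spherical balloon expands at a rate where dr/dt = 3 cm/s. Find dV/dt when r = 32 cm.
12288π cm³/s

V = (4/3)πr³
dV/dt = dV/dr · dr/dt = 4πr² · 3
At r = 32: dV/dt = 12288π cm³/s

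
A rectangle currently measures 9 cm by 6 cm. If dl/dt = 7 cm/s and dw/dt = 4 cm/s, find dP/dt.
22 cm/s

P = 2(l + w)
dP/dt = 2(dl/dt + dw/dt) = 2(7 + 4) = 22 cm/s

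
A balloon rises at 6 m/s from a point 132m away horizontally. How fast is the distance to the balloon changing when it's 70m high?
210√5581/5581 ≈ 2.811 m/s

z² = 132² + y²
z = √(132² + 70²) = 2√5581
dz/dt = y/z · dy/dt = 70/(2√5581) · 6 = 210√5581/5581 ≈ 2.811 m/s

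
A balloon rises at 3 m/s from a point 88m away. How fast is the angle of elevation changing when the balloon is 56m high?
0.024265 rad/s

tan(θ) = y/88
sec²(θ) · dθ/dt = (1/88) · dy/dt
dθ/dt = cos²(θ)/88 · 3 = 88/(88² + 56²) · 3
dθ/dt = 0.024265 rad/s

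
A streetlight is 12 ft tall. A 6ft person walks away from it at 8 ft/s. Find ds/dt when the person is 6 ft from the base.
8 ft/s

By similar triangles: 12/(x+s) = 6/s
Solving: s = 6x/6
ds/dt = 6/6 · dx/dt = 1 · 8 = 8 ft/s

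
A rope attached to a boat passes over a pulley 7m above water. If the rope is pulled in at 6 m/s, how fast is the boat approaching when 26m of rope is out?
52√627/209 ≈ 6.23 m/s

rope² = x² + 7²
x = √(26² - 7²) = √627
dx/dt = (rope/x) · d(rope)/dt = (26/√627) · (-6) = -52√627/209 m/s
The boat approaches at 52√627/209 ≈ 6.23 m/s.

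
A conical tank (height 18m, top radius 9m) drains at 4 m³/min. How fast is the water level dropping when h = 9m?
16/(81π) ≈ 0.06288 m/min

r/h = 9/18, so r = (1/2)h
V = (1/3)πr²h = (1/3)π((1/2)h)²h = (1/12)πh³
dV/dh = (1/4)πh²
dh/dt = (dV/dt)/(dV/dh) = -4/((1/4)π·9²) = -16/(81π) m/min
The level is dropping at 16/(81π) ≈ 0.06288 m/min.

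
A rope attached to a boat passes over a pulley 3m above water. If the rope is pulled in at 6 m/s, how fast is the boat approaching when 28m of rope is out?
168√31/155 ≈ 6.035 m/s

rope² = x² + 3²
x = √(28² - 3²) = 5√31
dx/dt = (rope/x) · d(rope)/dt = (28/(5√31)) · (-6) = -168√31/155 m/s
The boat approaches at 168√31/155 ≈ 6.035 m/s.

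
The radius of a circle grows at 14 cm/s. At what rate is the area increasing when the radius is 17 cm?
476π cm²/s

A = πr²
dA/dt = 2πr · dr/dt = 2π(17)(14) = 476π cm²/s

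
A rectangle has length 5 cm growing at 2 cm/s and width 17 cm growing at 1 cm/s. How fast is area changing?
39 cm²/s

A = lw
dA/dt = w·dl/dt + l·dw/dt = 17·2 + 5·1 = 39 cm²/s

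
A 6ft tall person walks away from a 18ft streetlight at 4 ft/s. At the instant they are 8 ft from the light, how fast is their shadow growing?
2 ft/s

By similar triangles: 18/(x+s) = 6/s
Solving: s = 6x/12
ds/dt = 6/12 · dx/dt = 1/2 · 4 = 2 ft/s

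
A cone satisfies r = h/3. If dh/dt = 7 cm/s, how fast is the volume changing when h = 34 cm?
8092π/9 cm³/s

V = (1/3)π(h/3)²h = πh³/27
dV/dt = πh²/9 · 7
At h = 34: dV/dt = 8092π/9 cm³/s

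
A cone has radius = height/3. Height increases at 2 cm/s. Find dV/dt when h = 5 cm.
50π/9 cm³/s

V = (1/3)π(h/3)²h = πh³/27
dV/dt = πh²/9 · 2
At h = 5: dV/dt = 50π/9 cm³/s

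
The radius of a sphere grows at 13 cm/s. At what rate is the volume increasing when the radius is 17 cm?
15028π cm³/s

V = (4/3)πr³
dV/dt = dV/dr · dr/dt = 4πr² · 13
At r = 17: dV/dt = 15028π cm³/s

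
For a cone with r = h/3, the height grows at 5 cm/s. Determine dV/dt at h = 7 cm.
245π/9 cm³/s

V = (1/3)π(h/3)²h = πh³/27
dV/dt = πh²/9 · 5
At h = 7: dV/dt = 245π/9 cm³/s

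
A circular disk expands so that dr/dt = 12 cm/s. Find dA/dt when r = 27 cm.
648π cm²/s

A = πr²
dA/dt = 2πr · dr/dt = 2π(27)(12) = 648π cm²/s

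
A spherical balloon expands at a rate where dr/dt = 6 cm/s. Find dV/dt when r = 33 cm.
26136π cm³/s

V = (4/3)πr³
dV/dt = dV/dr · dr/dt = 4πr² · 6
At r = 33: dV/dt = 26136π cm³/s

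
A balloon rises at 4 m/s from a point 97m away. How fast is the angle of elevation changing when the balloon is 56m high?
0.030929 rad/s

tan(θ) = y/97
sec²(θ) · dθ/dt = (1/97) · dy/dt
dθ/dt = cos²(θ)/97 · 4 = 97/(97² + 56²) · 4
dθ/dt = 0.030929 rad/s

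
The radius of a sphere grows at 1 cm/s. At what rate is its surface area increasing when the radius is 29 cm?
232π cm²/s

S = 4πr²
dS/dt = dS/dr · dr/dt = 8πr · 1
At r = 29: dS/dt = 232π cm²/s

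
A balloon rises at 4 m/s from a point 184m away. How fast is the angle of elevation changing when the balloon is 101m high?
0.016706 rad/s

tan(θ) = y/184
sec²(θ) · dθ/dt = (1/184) · dy/dt
dθ/dt = cos²(θ)/184 · 4 = 184/(184² + 101²) · 4
dθ/dt = 0.016706 rad/s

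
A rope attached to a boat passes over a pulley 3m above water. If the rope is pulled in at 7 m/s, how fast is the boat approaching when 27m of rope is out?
63√5/20 ≈ 7.044 m/s

rope² = x² + 3²
x = √(27² - 3²) = 12√5
dx/dt = (rope/x) · d(rope)/dt = (27/(12√5)) · (-7) = -63√5/20 m/s
The boat approaches at 63√5/20 ≈ 7.044 m/s.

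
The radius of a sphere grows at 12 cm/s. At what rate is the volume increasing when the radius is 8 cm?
3072π cm³/s

V = (4/3)πr³
dV/dt = dV/dr · dr/dt = 4πr² · 12
At r = 8: dV/dt = 3072π cm³/s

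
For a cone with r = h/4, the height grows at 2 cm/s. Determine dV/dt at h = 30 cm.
225π/2 cm³/s

V = (1/3)π(h/4)²h = πh³/48
dV/dt = πh²/16 · 2
At h = 30: dV/dt = 225π/2 cm³/s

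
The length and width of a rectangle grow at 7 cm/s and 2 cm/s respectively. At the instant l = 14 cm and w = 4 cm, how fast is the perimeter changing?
18 cm/s

P = 2(l + w)
dP/dt = 2(dl/dt + dw/dt) = 2(7 + 2) = 18 cm/s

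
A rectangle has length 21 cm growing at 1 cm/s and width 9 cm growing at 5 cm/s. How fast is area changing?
114 cm²/s

A = lw
dA/dt = w·dl/dt + l·dw/dt = 9·1 + 21·5 = 114 cm²/s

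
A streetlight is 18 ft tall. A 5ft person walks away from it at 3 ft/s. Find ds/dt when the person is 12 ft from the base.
15/13 ft/s

By similar triangles: 18/(x+s) = 5/s
Solving: s = 5x/13
ds/dt = 5/13 · dx/dt = 5/13 · 3 = 15/13 ft/s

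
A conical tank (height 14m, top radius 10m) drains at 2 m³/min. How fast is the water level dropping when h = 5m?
98/(625π) ≈ 0.04991 m/min

r/h = 10/14, so r = (5/7)h
V = (1/3)πr²h = (1/3)π((5/7)h)²h = (25/147)πh³
dV/dh = (25/49)πh²
dh/dt = (dV/dt)/(dV/dh) = -2/((25/49)π·5²) = -98/(625π) m/min
The level is dropping at 98/(625π) ≈ 0.04991 m/min.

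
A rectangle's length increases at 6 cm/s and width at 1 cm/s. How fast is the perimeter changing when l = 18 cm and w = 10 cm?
14 cm/s

P = 2(l + w)
dP/dt = 2(dl/dt + dw/dt) = 2(6 + 1) = 14 cm/s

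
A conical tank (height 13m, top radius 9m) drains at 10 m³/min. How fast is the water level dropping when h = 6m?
845/(1458π) ≈ 0.1845 m/min

r/h = 9/13, so r = (9/13)h
V = (1/3)πr²h = (1/3)π((9/13)h)²h = (27/169)πh³
dV/dh = (81/169)πh²
dh/dt = (dV/dt)/(dV/dh) = -10/((81/169)π·6²) = -845/(1458π) m/min
The level is dropping at 845/(1458π) ≈ 0.1845 m/min.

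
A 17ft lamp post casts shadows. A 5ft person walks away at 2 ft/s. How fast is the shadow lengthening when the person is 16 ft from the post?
5/6 ft/s

By similar triangles: 17/(x+s) = 5/s
Solving: s = 5x/12
ds/dt = 5/12 · dx/dt = 5/12 · 2 = 5/6 ft/s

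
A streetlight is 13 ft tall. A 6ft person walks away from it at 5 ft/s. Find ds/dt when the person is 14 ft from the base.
30/7 ft/s

By similar triangles: 13/(x+s) = 6/s
Solving: s = 6x/7
ds/dt = 6/7 · dx/dt = 6/7 · 5 = 30/7 ft/s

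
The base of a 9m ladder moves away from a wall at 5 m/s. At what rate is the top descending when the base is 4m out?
4√65/13 ≈ 2.481 m/s

x² + y² = 9²
2x·dx/dt + 2y·dy/dt = 0
dy/dt = -x/y · dx/dt = -4/√65 · 5 = -4√65/13 m/s
The top is descending at 4√65/13 ≈ 2.481 m/s.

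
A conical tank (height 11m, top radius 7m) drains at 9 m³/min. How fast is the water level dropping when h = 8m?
1089/(3136π) ≈ 0.1105 m/min

r/h = 7/11, so r = (7/11)h
V = (1/3)πr²h = (1/3)π((7/11)h)²h = (49/363)πh³
dV/dh = (49/121)πh²
dh/dt = (dV/dt)/(dV/dh) = -9/((49/121)π·8²) = -1089/(3136π) m/min
The level is dropping at 1089/(3136π) ≈ 0.1105 m/min.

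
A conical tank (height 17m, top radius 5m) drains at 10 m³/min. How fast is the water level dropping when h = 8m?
289/(160π) ≈ 0.5749 m/min

r/h = 5/17, so r = (5/17)h
V = (1/3)πr²h = (1/3)π((5/17)h)²h = (25/867)πh³
dV/dh = (25/289)πh²
dh/dt = (dV/dt)/(dV/dh) = -10/((25/289)π·8²) = -289/(160π) m/min
The level is dropping at 289/(160π) ≈ 0.5749 m/min.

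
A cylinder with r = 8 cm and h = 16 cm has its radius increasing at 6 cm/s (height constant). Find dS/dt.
384π cm²/s

S = 2πrh + 2πr² (lateral + bases)
dS/dt = (2πh + 4πr)·dr/dt = (2π·16 + 4π·8)·6
= 384π cm²/s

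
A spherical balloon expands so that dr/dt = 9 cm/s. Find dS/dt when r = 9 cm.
648π cm²/s

S = 4πr²
dS/dt = dS/dr · dr/dt = 8πr · 9
At r = 9: dS/dt = 648π cm²/s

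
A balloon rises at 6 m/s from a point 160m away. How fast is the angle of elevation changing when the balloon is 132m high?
0.022313 rad/s

tan(θ) = y/160
sec²(θ) · dθ/dt = (1/160) · dy/dt
dθ/dt = cos²(θ)/160 · 6 = 160/(160² + 132²) · 6
dθ/dt = 0.022313 rad/s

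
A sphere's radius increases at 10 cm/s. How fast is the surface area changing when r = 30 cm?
2400π cm²/s

S = 4πr²
dS/dt = dS/dr · dr/dt = 8πr · 10
At r = 30: dS/dt = 2400π cm²/s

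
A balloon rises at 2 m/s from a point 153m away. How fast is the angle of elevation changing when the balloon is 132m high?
0.007494 rad/s

tan(θ) = y/153
sec²(θ) · dθ/dt = (1/153) · dy/dt
dθ/dt = cos²(θ)/153 · 2 = 153/(153² + 132²) · 2
dθ/dt = 0.007494 rad/s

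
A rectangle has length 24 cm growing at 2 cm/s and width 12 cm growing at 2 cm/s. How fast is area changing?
72 cm²/s

A = lw
dA/dt = w·dl/dt + l·dw/dt = 12·2 + 24·2 = 72 cm²/s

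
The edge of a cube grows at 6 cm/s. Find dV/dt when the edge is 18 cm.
5832 cm³/s

V = s³
dV/dt = 3s² · ds/dt = 3·18²·6 = 5832 cm³/s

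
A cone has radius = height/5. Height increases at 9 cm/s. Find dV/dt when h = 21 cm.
3969π/25 cm³/s

V = (1/3)π(h/5)²h = πh³/75
dV/dt = πh²/25 · 9
At h = 21: dV/dt = 3969π/25 cm³/s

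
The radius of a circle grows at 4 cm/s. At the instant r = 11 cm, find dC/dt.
8π cm/s

C = 2πr
dC/dt = 2π · dr/dt = 2π · 4 = 8π cm/s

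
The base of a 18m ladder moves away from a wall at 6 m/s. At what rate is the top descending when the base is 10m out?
15√14/14 ≈ 4.009 m/s

x² + y² = 18²
2x·dx/dt + 2y·dy/dt = 0
dy/dt = -x/y · dx/dt = -10/(4√14) · 6 = -15√14/14 m/s
The top is descending at 15√14/14 ≈ 4.009 m/s.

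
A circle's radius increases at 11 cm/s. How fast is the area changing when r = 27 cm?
594π cm²/s

A = πr²
dA/dt = 2πr · dr/dt = 2π(27)(11) = 594π cm²/s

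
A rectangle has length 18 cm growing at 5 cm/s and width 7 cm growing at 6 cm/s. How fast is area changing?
143 cm²/s

A = lw
dA/dt = w·dl/dt + l·dw/dt = 7·5 + 18·6 = 143 cm²/s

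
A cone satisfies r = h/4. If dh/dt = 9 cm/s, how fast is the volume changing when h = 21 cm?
3969π/16 cm³/s

V = (1/3)π(h/4)²h = πh³/48
dV/dt = πh²/16 · 9
At h = 21: dV/dt = 3969π/16 cm³/s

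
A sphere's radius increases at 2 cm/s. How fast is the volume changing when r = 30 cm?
7200π cm³/s

V = (4/3)πr³
dV/dt = dV/dr · dr/dt = 4πr² · 2
At r = 30: dV/dt = 7200π cm³/s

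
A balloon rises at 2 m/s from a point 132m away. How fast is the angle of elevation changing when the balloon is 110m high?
0.008942 rad/s

tan(θ) = y/132
sec²(θ) · dθ/dt = (1/132) · dy/dt
dθ/dt = cos²(θ)/132 · 2 = 132/(132² + 110²) · 2
dθ/dt = 0.008942 rad/s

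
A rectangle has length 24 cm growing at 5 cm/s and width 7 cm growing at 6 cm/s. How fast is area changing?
179 cm²/s

A = lw
dA/dt = w·dl/dt + l·dw/dt = 7·5 + 24·6 = 179 cm²/s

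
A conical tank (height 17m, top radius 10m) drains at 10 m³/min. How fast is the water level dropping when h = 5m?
289/(250π) ≈ 0.368 m/min

r/h = 10/17, so r = (10/17)h
V = (1/3)πr²h = (1/3)π((10/17)h)²h = (100/867)πh³
dV/dh = (100/289)πh²
dh/dt = (dV/dt)/(dV/dh) = -10/((100/289)π·5²) = -289/(250π) m/min
The level is dropping at 289/(250π) ≈ 0.368 m/min.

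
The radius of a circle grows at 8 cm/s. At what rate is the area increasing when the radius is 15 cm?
240π cm²/s

A = πr²
dA/dt = 2πr · dr/dt = 2π(15)(8) = 240π cm²/s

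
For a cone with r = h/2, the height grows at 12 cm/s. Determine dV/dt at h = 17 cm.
867π cm³/s

V = (1/3)π(h/2)²h = πh³/12
dV/dt = πh²/4 · 12
At h = 17: dV/dt = 867π cm³/s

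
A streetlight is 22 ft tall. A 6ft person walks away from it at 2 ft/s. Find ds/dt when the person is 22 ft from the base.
3/4 ft/s

By similar triangles: 22/(x+s) = 6/s
Solving: s = 6x/16
ds/dt = 6/16 · dx/dt = 3/8 · 2 = 3/4 ft/s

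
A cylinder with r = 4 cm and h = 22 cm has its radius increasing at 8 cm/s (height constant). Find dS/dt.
480π cm²/s

S = 2πrh + 2πr² (lateral + bases)
dS/dt = (2πh + 4πr)·dr/dt = (2π·22 + 4π·4)·8
= 480π cm²/s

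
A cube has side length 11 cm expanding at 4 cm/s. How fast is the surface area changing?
528 cm²/s

A = 6s²
dA/dt = 12s · ds/dt = 12·11·4 = 528 cm²/s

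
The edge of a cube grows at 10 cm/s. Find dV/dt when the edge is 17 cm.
8670 cm³/s

V = s³
dV/dt = 3s² · ds/dt = 3·17²·10 = 8670 cm³/s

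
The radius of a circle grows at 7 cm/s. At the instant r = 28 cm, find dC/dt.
14π cm/s

C = 2πr
dC/dt = 2π · dr/dt = 2π · 7 = 14π cm/s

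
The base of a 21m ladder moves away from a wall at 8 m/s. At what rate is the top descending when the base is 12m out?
32√33/33 ≈ 5.57 m/s

x² + y² = 21²
2x·dx/dt + 2y·dy/dt = 0
dy/dt = -x/y · dx/dt = -12/(3√33) · 8 = -32√33/33 m/s
The top is descending at 32√33/33 ≈ 5.57 m/s.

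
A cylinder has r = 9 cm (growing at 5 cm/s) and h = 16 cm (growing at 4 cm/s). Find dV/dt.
1764π cm³/s

V = πr²h
dV/dt = 2πrh·dr/dt + πr²·dh/dt
= 2π(9)(16)(5) + π(9)²(4)
= 1764π cm³/s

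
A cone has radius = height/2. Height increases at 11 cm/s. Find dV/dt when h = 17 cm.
3179π/4 cm³/s

V = (1/3)π(h/2)²h = πh³/12
dV/dt = πh²/4 · 11
At h = 17: dV/dt = 3179π/4 cm³/s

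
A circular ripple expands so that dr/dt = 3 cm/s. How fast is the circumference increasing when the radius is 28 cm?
6π cm/s

C = 2πr
dC/dt = 2π · dr/dt = 2π · 3 = 6π cm/s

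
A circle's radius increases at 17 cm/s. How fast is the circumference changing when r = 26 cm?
34π cm/s

C = 2πr
dC/dt = 2π · dr/dt = 2π · 17 = 34π cm/s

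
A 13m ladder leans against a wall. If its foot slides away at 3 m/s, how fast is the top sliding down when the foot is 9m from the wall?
27√22/44 ≈ 2.878 m/s

x² + y² = 13²
2x·dx/dt + 2y·dy/dt = 0
dy/dt = -x/y · dx/dt = -9/(2√22) · 3 = -27√22/44 m/s
The top is descending at 27√22/44 ≈ 2.878 m/s.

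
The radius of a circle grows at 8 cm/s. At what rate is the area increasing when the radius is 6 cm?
96π cm²/s

A = πr²
dA/dt = 2πr · dr/dt = 2π(6)(8) = 96π cm²/s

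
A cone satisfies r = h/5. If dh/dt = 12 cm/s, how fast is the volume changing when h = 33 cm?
13068π/25 cm³/s

V = (1/3)π(h/5)²h = πh³/75
dV/dt = πh²/25 · 12
At h = 33: dV/dt = 13068π/25 cm³/s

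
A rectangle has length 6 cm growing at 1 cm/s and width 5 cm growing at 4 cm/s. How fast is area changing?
29 cm²/s

A = lw
dA/dt = w·dl/dt + l·dw/dt = 5·1 + 6·4 = 29 cm²/s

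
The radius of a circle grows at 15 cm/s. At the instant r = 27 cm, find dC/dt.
30π cm/s

C = 2πr
dC/dt = 2π · dr/dt = 2π · 15 = 30π cm/s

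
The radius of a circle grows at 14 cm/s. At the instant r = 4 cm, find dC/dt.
28π cm/s

C = 2πr
dC/dt = 2π · dr/dt = 2π · 14 = 28π cm/s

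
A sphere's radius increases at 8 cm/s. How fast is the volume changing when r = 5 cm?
800π cm³/s

V = (4/3)πr³
dV/dt = dV/dr · dr/dt = 4πr² · 8
At r = 5: dV/dt = 800π cm³/s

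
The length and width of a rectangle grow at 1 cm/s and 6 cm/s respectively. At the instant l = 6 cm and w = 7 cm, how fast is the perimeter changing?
14 cm/s

P = 2(l + w)
dP/dt = 2(dl/dt + dw/dt) = 2(1 + 6) = 14 cm/s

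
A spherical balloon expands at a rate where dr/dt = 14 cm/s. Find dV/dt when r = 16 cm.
14336π cm³/s

V = (4/3)πr³
dV/dt = dV/dr · dr/dt = 4πr² · 14
At r = 16: dV/dt = 14336π cm³/s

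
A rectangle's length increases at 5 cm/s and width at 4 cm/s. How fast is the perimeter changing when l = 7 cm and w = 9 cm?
18 cm/s

P = 2(l + w)
dP/dt = 2(dl/dt + dw/dt) = 2(5 + 4) = 18 cm/s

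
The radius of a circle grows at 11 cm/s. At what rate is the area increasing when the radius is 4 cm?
88π cm²/s

A = πr²
dA/dt = 2πr · dr/dt = 2π(4)(11) = 88π cm²/s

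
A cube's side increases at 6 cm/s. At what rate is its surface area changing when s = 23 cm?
1656 cm²/s

A = 6s²
dA/dt = 12s · ds/dt = 12·23·6 = 1656 cm²/s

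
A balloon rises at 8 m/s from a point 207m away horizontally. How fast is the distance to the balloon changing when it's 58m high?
464√46213/46213 ≈ 2.158 m/s

z² = 207² + y²
z = √(207² + 58²) = √46213
dz/dt = y/z · dy/dt = 58/√46213 · 8 = 464√46213/46213 ≈ 2.158 m/s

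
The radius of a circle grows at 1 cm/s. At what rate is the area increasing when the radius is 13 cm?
26π cm²/s

A = πr²
dA/dt = 2πr · dr/dt = 2π(13)(1) = 26π cm²/s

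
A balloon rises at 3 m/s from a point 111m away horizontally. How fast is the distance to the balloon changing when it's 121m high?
363√26962/26962 ≈ 2.211 m/s

z² = 111² + y²
z = √(111² + 121²) = √26962
dz/dt = y/z · dy/dt = 121/√26962 · 3 = 363√26962/26962 ≈ 2.211 m/s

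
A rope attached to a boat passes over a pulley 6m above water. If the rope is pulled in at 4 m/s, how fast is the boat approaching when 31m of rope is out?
124√37/185 ≈ 4.077 m/s

rope² = x² + 6²
x = √(31² - 6²) = 5√37
dx/dt = (rope/x) · d(rope)/dt = (31/(5√37)) · (-4) = -124√37/185 m/s
The boat approaches at 124√37/185 ≈ 4.077 m/s.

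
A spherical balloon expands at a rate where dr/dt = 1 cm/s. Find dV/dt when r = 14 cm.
784π cm³/s

V = (4/3)πr³
dV/dt = dV/dr · dr/dt = 4πr² · 1
At r = 14: dV/dt = 784π cm³/s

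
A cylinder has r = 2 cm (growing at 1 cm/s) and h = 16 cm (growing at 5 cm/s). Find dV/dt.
84π cm³/s

V = πr²h
dV/dt = 2πrh·dr/dt + πr²·dh/dt
= 2π(2)(16)(1) + π(2)²(5)
= 84π cm³/s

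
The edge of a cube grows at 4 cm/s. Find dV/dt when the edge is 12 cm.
1728 cm³/s

V = s³
dV/dt = 3s² · ds/dt = 3·12²·4 = 1728 cm³/s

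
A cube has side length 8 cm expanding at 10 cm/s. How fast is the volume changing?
1920 cm³/s

V = s³
dV/dt = 3s² · ds/dt = 3·8²·10 = 1920 cm³/s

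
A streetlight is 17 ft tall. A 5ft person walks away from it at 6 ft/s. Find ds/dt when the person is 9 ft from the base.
5/2 ft/s

By similar triangles: 17/(x+s) = 5/s
Solving: s = 5x/12
ds/dt = 5/12 · dx/dt = 5/12 · 6 = 5/2 ft/s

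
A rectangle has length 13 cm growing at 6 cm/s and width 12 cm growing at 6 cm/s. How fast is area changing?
150 cm²/s

A = lw
dA/dt = w·dl/dt + l·dw/dt = 12·6 + 13·6 = 150 cm²/s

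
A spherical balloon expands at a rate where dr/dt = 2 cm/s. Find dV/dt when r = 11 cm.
968π cm³/s

V = (4/3)πr³
dV/dt = dV/dr · dr/dt = 4πr² · 2
At r = 11: dV/dt = 968π cm³/s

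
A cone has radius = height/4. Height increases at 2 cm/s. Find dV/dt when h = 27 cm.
729π/8 cm³/s

V = (1/3)π(h/4)²h = πh³/48
dV/dt = πh²/16 · 2
At h = 27: dV/dt = 729π/8 cm³/s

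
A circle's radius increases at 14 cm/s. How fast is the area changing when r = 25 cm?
700π cm²/s

A = πr²
dA/dt = 2πr · dr/dt = 2π(25)(14) = 700π cm²/s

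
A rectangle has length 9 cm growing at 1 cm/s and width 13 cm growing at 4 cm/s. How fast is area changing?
49 cm²/s

A = lw
dA/dt = w·dl/dt + l·dw/dt = 13·1 + 9·4 = 49 cm²/s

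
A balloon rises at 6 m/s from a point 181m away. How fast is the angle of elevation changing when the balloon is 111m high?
0.024089 rad/s

tan(θ) = y/181
sec²(θ) · dθ/dt = (1/181) · dy/dt
dθ/dt = cos²(θ)/181 · 6 = 181/(181² + 111²) · 6
dθ/dt = 0.024089 rad/s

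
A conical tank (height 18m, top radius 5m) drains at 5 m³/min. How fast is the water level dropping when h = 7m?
324/(245π) ≈ 0.4209 m/min

r/h = 5/18, so r = (5/18)h
V = (1/3)πr²h = (1/3)π((5/18)h)²h = (25/972)πh³
dV/dh = (25/324)πh²
dh/dt = (dV/dt)/(dV/dh) = -5/((25/324)π·7²) = -324/(245π) m/min
The level is dropping at 324/(245π) ≈ 0.4209 m/min.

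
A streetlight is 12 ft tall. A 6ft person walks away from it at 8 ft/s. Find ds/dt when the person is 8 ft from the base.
8 ft/s

By similar triangles: 12/(x+s) = 6/s
Solving: s = 6x/6
ds/dt = 6/6 · dx/dt = 1 · 8 = 8 ft/s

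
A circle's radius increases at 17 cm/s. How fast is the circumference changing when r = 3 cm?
34π cm/s

C = 2πr
dC/dt = 2π · dr/dt = 2π · 17 = 34π cm/s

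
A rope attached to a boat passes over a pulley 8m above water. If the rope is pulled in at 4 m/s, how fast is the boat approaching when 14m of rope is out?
28√33/33 ≈ 4.874 m/s

rope² = x² + 8²
x = √(14² - 8²) = 2√33
dx/dt = (rope/x) · d(rope)/dt = (14/(2√33)) · (-4) = -28√33/33 m/s
The boat approaches at 28√33/33 ≈ 4.874 m/s.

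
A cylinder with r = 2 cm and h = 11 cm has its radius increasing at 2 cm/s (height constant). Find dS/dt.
60π cm²/s

S = 2πrh + 2πr² (lateral + bases)
dS/dt = (2πh + 4πr)·dr/dt = (2π·11 + 4π·2)·2
= 60π cm²/s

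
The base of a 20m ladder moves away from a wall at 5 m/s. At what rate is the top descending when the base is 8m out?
10√21/21 ≈ 2.182 m/s

x² + y² = 20²
2x·dx/dt + 2y·dy/dt = 0
dy/dt = -x/y · dx/dt = -8/(4√21) · 5 = -10√21/21 m/s
The top is descending at 10√21/21 ≈ 2.182 m/s.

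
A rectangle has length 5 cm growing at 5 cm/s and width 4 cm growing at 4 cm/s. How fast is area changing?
40 cm²/s

A = lw
dA/dt = w·dl/dt + l·dw/dt = 4·5 + 5·4 = 40 cm²/s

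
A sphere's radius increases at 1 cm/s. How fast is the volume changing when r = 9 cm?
324π cm³/s

V = (4/3)πr³
dV/dt = dV/dr · dr/dt = 4πr² · 1
At r = 9: dV/dt = 324π cm³/s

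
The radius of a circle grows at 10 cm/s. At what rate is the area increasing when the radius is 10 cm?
200π cm²/s

A = πr²
dA/dt = 2πr · dr/dt = 2π(10)(10) = 200π cm²/s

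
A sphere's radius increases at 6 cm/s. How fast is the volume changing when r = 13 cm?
4056π cm³/s

V = (4/3)πr³
dV/dt = dV/dr · dr/dt = 4πr² · 6
At r = 13: dV/dt = 4056π cm³/s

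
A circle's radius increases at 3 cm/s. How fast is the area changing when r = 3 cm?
18π cm²/s

A = πr²
dA/dt = 2πr · dr/dt = 2π(3)(3) = 18π cm²/s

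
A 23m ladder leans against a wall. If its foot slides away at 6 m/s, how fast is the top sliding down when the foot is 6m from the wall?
36√493/493 ≈ 1.621 m/s

x² + y² = 23²
2x·dx/dt + 2y·dy/dt = 0
dy/dt = -x/y · dx/dt = -6/√493 · 6 = -36√493/493 m/s
The top is descending at 36√493/493 ≈ 1.621 m/s.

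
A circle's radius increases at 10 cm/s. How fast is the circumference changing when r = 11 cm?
20π cm/s

C = 2πr
dC/dt = 2π · dr/dt = 2π · 10 = 20π cm/s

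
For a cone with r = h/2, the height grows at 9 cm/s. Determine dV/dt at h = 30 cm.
2025π cm³/s

V = (1/3)π(h/2)²h = πh³/12
dV/dt = πh²/4 · 9
At h = 30: dV/dt = 2025π cm³/s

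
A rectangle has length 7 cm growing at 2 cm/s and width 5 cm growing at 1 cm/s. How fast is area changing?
17 cm²/s

A = lw
dA/dt = w·dl/dt + l·dw/dt = 5·2 + 7·1 = 17 cm²/s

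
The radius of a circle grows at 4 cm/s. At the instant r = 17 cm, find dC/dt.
8π cm/s

C = 2πr
dC/dt = 2π · dr/dt = 2π · 4 = 8π cm/s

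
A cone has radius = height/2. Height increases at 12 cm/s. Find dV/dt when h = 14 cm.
588π cm³/s

V = (1/3)π(h/2)²h = πh³/12
dV/dt = πh²/4 · 12
At h = 14: dV/dt = 588π cm³/s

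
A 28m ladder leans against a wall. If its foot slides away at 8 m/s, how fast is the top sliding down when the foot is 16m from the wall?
32√33/33 ≈ 5.57 m/s

x² + y² = 28²
2x·dx/dt + 2y·dy/dt = 0
dy/dt = -x/y · dx/dt = -16/(4√33) · 8 = -32√33/33 m/s
The top is descending at 32√33/33 ≈ 5.57 m/s.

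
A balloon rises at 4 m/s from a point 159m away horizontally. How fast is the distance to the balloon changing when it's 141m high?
94√5018/2509 ≈ 2.654 m/s

z² = 159² + y²
z = √(159² + 141²) = 3√5018
dz/dt = y/z · dy/dt = 141/(3√5018) · 4 = 94√5018/2509 ≈ 2.654 m/s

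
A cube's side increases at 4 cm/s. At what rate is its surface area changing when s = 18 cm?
864 cm²/s

A = 6s²
dA/dt = 12s · ds/dt = 12·18·4 = 864 cm²/s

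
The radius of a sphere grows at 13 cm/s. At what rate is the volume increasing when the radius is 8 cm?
3328π cm³/s

V = (4/3)πr³
dV/dt = dV/dr · dr/dt = 4πr² · 13
At r = 8: dV/dt = 3328π cm³/s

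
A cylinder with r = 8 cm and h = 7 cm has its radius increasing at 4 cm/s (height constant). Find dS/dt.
184π cm²/s

S = 2πrh + 2πr² (lateral + bases)
dS/dt = (2πh + 4πr)·dr/dt = (2π·7 + 4π·8)·4
= 184π cm²/s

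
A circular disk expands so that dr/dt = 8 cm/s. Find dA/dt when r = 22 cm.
352π cm²/s

A = πr²
dA/dt = 2πr · dr/dt = 2π(22)(8) = 352π cm²/s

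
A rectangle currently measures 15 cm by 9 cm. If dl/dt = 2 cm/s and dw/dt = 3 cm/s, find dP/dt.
10 cm/s

P = 2(l + w)
dP/dt = 2(dl/dt + dw/dt) = 2(2 + 3) = 10 cm/s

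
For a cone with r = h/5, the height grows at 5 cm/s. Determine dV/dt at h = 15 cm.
45π cm³/s

V = (1/3)π(h/5)²h = πh³/75
dV/dt = πh²/25 · 5
At h = 15: dV/dt = 45π cm³/s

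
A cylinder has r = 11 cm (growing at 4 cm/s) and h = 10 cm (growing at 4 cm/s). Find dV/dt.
1364π cm³/s

V = πr²h
dV/dt = 2πrh·dr/dt + πr²·dh/dt
= 2π(11)(10)(4) + π(11)²(4)
= 1364π cm³/s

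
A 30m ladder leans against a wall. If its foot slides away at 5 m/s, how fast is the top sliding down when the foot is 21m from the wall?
35√51/51 ≈ 4.901 m/s

x² + y² = 30²
2x·dx/dt + 2y·dy/dt = 0
dy/dt = -x/y · dx/dt = -21/(3√51) · 5 = -35√51/51 m/s
The top is descending at 35√51/51 ≈ 4.901 m/s.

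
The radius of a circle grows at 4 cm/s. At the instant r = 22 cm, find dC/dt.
8π cm/s

C = 2πr
dC/dt = 2π · dr/dt = 2π · 4 = 8π cm/s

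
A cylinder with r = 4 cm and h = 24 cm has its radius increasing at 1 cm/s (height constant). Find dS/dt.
64π cm²/s

S = 2πrh + 2πr² (lateral + bases)
dS/dt = (2πh + 4πr)·dr/dt = (2π·24 + 4π·4)·1
= 64π cm²/s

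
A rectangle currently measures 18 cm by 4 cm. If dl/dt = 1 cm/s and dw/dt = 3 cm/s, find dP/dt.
8 cm/s

P = 2(l + w)
dP/dt = 2(dl/dt + dw/dt) = 2(1 + 3) = 8 cm/s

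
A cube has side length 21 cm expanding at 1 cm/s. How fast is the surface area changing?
252 cm²/s

A = 6s²
dA/dt = 12s · ds/dt = 12·21·1 = 252 cm²/s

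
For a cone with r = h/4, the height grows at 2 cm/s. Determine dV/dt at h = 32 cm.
128π cm³/s

V = (1/3)π(h/4)²h = πh³/48
dV/dt = πh²/16 · 2
At h = 32: dV/dt = 128π cm³/s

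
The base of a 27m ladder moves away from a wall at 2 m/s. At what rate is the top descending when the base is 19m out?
19√23/46 ≈ 1.981 m/s

x² + y² = 27²
2x·dx/dt + 2y·dy/dt = 0
dy/dt = -x/y · dx/dt = -19/(4√23) · 2 = -19√23/46 m/s
The top is descending at 19√23/46 ≈ 1.981 m/s.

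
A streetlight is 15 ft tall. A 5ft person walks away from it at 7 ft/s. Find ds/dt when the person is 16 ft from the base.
7/2 ft/s

By similar triangles: 15/(x+s) = 5/s
Solving: s = 5x/10
ds/dt = 5/10 · dx/dt = 1/2 · 7 = 7/2 ft/s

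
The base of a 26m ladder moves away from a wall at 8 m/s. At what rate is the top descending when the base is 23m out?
184√3/21 ≈ 15.18 m/s

x² + y² = 26²
2x·dx/dt + 2y·dy/dt = 0
dy/dt = -x/y · dx/dt = -23/(7√3) · 8 = -184√3/21 m/s
The top is descending at 184√3/21 ≈ 15.18 m/s.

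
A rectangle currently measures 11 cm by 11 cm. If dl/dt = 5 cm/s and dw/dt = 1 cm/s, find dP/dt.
12 cm/s

P = 2(l + w)
dP/dt = 2(dl/dt + dw/dt) = 2(5 + 1) = 12 cm/s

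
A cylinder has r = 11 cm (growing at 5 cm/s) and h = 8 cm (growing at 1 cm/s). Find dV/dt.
1001π cm³/s

V = πr²h
dV/dt = 2πrh·dr/dt + πr²·dh/dt
= 2π(11)(8)(5) + π(11)²(1)
= 1001π cm³/s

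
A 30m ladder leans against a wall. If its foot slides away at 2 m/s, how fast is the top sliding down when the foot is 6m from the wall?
√6/6 ≈ 0.4082 m/s

x² + y² = 30²
2x·dx/dt + 2y·dy/dt = 0
dy/dt = -x/y · dx/dt = -6/(12√6) · 2 = -√6/6 m/s
The top is descending at √6/6 ≈ 0.4082 m/s.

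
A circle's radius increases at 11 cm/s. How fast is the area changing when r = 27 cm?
594π cm²/s

A = πr²
dA/dt = 2πr · dr/dt = 2π(27)(11) = 594π cm²/s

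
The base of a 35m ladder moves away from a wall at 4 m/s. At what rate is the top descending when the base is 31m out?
31√66/33 ≈ 7.632 m/s

x² + y² = 35²
2x·dx/dt + 2y·dy/dt = 0
dy/dt = -x/y · dx/dt = -31/(2√66) · 4 = -31√66/33 m/s
The top is descending at 31√66/33 ≈ 7.632 m/s.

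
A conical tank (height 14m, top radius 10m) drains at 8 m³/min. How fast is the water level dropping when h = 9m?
392/(2025π) ≈ 0.06162 m/min

r/h = 10/14, so r = (5/7)h
V = (1/3)πr²h = (1/3)π((5/7)h)²h = (25/147)πh³
dV/dh = (25/49)πh²
dh/dt = (dV/dt)/(dV/dh) = -8/((25/49)π·9²) = -392/(2025π) m/min
The level is dropping at 392/(2025π) ≈ 0.06162 m/min.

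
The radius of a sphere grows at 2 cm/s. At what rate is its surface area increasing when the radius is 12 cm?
192π cm²/s

S = 4πr²
dS/dt = dS/dr · dr/dt = 8πr · 2
At r = 12: dS/dt = 192π cm²/s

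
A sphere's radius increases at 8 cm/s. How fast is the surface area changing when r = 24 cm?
1536π cm²/s

S = 4πr²
dS/dt = dS/dr · dr/dt = 8πr · 8
At r = 24: dS/dt = 1536π cm²/s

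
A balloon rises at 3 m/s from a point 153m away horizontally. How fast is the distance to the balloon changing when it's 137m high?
411√42178/42178 ≈ 2.001 m/s

z² = 153² + y²
z = √(153² + 137²) = √42178
dz/dt = y/z · dy/dt = 137/√42178 · 3 = 411√42178/42178 ≈ 2.001 m/s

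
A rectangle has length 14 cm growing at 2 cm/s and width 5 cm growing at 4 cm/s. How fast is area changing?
66 cm²/s

A = lw
dA/dt = w·dl/dt + l·dw/dt = 5·2 + 14·4 = 66 cm²/s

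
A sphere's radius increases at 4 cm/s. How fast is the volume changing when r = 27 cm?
11664π cm³/s

V = (4/3)πr³
dV/dt = dV/dr · dr/dt = 4πr² · 4
At r = 27: dV/dt = 11664π cm³/s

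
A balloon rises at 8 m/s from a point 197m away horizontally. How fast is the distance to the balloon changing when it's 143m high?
572√59258/29629 ≈ 4.7 m/s

z² = 197² + y²
z = √(197² + 143²) = √59258
dz/dt = y/z · dy/dt = 143/√59258 · 8 = 572√59258/29629 ≈ 4.7 m/s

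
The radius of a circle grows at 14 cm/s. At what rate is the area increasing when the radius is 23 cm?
644π cm²/s

A = πr²
dA/dt = 2πr · dr/dt = 2π(23)(14) = 644π cm²/s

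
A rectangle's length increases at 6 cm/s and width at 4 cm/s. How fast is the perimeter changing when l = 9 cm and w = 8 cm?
20 cm/s

P = 2(l + w)
dP/dt = 2(dl/dt + dw/dt) = 2(6 + 4) = 20 cm/s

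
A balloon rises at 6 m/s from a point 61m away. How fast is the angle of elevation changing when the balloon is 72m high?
0.041101 rad/s

tan(θ) = y/61
sec²(θ) · dθ/dt = (1/61) · dy/dt
dθ/dt = cos²(θ)/61 · 6 = 61/(61² + 72²) · 6
dθ/dt = 0.041101 rad/s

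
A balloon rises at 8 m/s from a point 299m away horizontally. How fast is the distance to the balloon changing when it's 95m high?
380√98426/49213 ≈ 2.422 m/s

z² = 299² + y²
z = √(299² + 95²) = √98426
dz/dt = y/z · dy/dt = 95/√98426 · 8 = 380√98426/49213 ≈ 2.422 m/s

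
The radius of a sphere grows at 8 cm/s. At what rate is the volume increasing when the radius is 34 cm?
36992π cm³/s

V = (4/3)πr³
dV/dt = dV/dr · dr/dt = 4πr² · 8
At r = 34: dV/dt = 36992π cm³/s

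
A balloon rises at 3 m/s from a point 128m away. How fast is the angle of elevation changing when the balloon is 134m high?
0.011182 rad/s

tan(θ) = y/128
sec²(θ) · dθ/dt = (1/128) · dy/dt
dθ/dt = cos²(θ)/128 · 3 = 128/(128² + 134²) · 3
dθ/dt = 0.011182 rad/s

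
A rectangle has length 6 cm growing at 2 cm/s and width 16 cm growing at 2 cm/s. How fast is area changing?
44 cm²/s

A = lw
dA/dt = w·dl/dt + l·dw/dt = 16·2 + 6·2 = 44 cm²/s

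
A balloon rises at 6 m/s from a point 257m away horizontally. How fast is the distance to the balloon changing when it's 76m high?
456√17/1105 ≈ 1.701 m/s

z² = 257² + y²
z = √(257² + 76²) = 65√17
dz/dt = y/z · dy/dt = 76/(65√17) · 6 = 456√17/1105 ≈ 1.701 m/s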